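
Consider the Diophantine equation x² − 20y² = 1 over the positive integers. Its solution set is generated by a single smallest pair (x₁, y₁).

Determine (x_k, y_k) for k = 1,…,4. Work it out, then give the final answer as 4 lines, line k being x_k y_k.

√20 → a₀=4, period (2,8); ℓ=2 even so k=1
a_0=4:  p_0=4·1+0=4,  q_0=4·0+1=1
a_1=2:  p_1=2·4+1=9,  q_1=2·1+0=2
(x₁, y₁) = (9, 2);  9² − 20·2² = 1 ✓
n=2: (9,2)∘(9,2) = (9·9+20·2·2, 9·2+2·9) = (161,36)
n=3: (161,36)∘(9,2) = (9·161+20·2·36, 9·36+2·161) = (2889,646)
n=4: (2889,646)∘(9,2) = (9·2889+20·2·646, 9·646+2·2889) = (51841,11592)

9 2
161 36
2889 646
51841 11592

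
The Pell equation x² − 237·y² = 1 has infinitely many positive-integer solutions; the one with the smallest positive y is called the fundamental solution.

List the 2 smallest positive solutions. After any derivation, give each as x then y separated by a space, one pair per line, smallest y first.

228151 14820
104105757601 6762395640

√237 → a₀=15, period (2,1,1,7,10,7,1,1,2,30); ℓ=10 even so k=9
a_0=15:  p_0=15·1+0=15,  q_0=15·0+1=1
…
a_7=1:  p_7=1·42074+5927=48001,  q_7=1·2733+385=3118
a_8=1:  p_8=1·48001+42074=90075,  q_8=1·3118+2733=5851
a_9=2:  p_9=2·90075+48001=228151,  q_9=2·5851+3118=14820
fundamental: x₁=228151, y₁=14820  (since 52052878801 − 237·219632400 = 1)
(x_2, y_2) = (228151·228151 + 237·14820·14820, 228151·14820 + 14820·228151) = (104105757601, 6762395640)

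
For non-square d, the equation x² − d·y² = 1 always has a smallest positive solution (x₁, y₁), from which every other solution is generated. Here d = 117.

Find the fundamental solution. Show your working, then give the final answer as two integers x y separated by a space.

649 60

d=117: √d = [10; 1,4,2,4,1,20] (ℓ=6, even), read p_5/q_5
k=0  a_k=10  p_k/q_k = 10/1
k=1  a_k=1  p_k/q_k = 11/1
k=2  a_k=4  p_k/q_k = 54/5
…
k=4  a_k=4  p_k/q_k = 530/49
k=5  a_k=1  p_k/q_k = 649/60
(x₁, y₁) = (649, 60);  649² − 117·60² = 1 ✓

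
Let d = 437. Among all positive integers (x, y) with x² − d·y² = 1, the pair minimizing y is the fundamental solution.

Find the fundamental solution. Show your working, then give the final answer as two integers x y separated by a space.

[20; 1,9,2,9,1,40] for √437; ℓ=6 ⇒ convergent index 5
step 0: (20, 1)  from 20·(1,0) + (0,1)
…
step 3: (439, 21)  from 2·(209,10) + (21,1)
step 4: (4160, 199)  from 9·(439,21) + (209,10)
step 5: (4599, 220)  from 1·(4160,199) + (439,21)
(x₁, y₁) = (4599, 220);  4599² − 437·220² = 1 ✓

4599 220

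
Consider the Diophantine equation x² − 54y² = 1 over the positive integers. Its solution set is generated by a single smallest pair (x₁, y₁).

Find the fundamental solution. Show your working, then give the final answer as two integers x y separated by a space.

485 66

√54 → a₀=7, period (2,1,6,1,2,14); ℓ=6 even so k=5
a_0=7:  p_0=7·1+0=7,  q_0=7·0+1=1
a_1=2:  p_1=2·7+1=15,  q_1=2·1+0=2
a_2=1:  p_2=1·15+7=22,  q_2=1·2+1=3
a_3=6:  p_3=6·22+15=147,  q_3=6·3+2=20
a_4=1:  p_4=1·147+22=169,  q_4=1·20+3=23
a_5=2:  p_5=2·169+147=485,  q_5=2·23+20=66
fundamental: x₁=485, y₁=66  (since 235225 − 54·4356 = 1)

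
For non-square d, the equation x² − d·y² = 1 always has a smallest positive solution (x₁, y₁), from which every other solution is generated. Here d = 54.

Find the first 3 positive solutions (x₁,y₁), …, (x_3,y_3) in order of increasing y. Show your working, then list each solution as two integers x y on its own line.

√54 = [7; 2,1,6,1,2,14, …], period ℓ=6 (even) → k=5
step 0: (7, 1)  from 7·(1,0) + (0,1)
…
step 2: (22, 3)  from 1·(15,2) + (7,1)
step 3: (147, 20)  from 6·(22,3) + (15,2)
step 4: (169, 23)  from 1·(147,20) + (22,3)
step 5: (485, 66)  from 2·(169,23) + (147,20)
fundamental: x₁=485, y₁=66  (since 235225 − 54·4356 = 1)
(485+66√54)^2 = 470449 + 64020√54
(485+66√54)^3 = 456335045 + 62099334√54

485 66
470449 64020
456335045 62099334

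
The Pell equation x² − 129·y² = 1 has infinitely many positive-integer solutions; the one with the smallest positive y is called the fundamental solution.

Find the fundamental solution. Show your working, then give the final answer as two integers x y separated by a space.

√129 = [11; 2,1,3,1,6,1,3,1,2,22, …], period ℓ=10 (even) → k=9
i=0: a=11 ⇒ p=11, q=1
i=1: a=2 ⇒ p=23, q=2
i=2: a=1 ⇒ p=34, q=3
…
i=8: a=1 ⇒ p=6031, q=531
i=9: a=2 ⇒ p=16855, q=1484
fundamental: x₁=16855, y₁=1484  (since 284091025 − 129·2202256 = 1)

16855 1484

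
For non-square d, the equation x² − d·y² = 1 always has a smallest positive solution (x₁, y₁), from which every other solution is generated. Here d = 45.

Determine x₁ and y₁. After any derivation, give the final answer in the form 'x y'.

161 24

√45 → a₀=6, period (1,2,2,2,1,12); ℓ=6 even so k=5
a_0=6:  p_0=6·1+0=6,  q_0=6·0+1=1
a_1=1:  p_1=1·6+1=7,  q_1=1·1+0=1
…
a_4=2:  p_4=2·47+20=114,  q_4=2·7+3=17
a_5=1:  p_5=1·114+47=161,  q_5=1·17+7=24
→ (161, 24).  Check: 161²=25921, 45·24²=25920, difference 1.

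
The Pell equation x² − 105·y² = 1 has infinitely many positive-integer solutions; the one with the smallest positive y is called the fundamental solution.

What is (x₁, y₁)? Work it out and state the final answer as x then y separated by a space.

d=105: √d = [10; 4,20] (ℓ=2, even), read p_1/q_1
step 0: (10, 1)  from 10·(1,0) + (0,1)
step 1: (41, 4)  from 4·(10,1) + (1,0)
fundamental: x₁=41, y₁=4  (since 1681 − 105·16 = 1)

41 4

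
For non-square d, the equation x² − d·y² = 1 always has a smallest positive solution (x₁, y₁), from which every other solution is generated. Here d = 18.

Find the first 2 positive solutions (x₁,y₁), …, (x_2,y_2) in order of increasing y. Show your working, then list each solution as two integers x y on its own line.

√18 = [4; 4,8, …], period ℓ=2 (even) → k=1
i=0: a=4 ⇒ p=4, q=1
i=1: a=4 ⇒ p=17, q=4
(x₁, y₁) = (17, 4);  17² − 18·4² = 1 ✓
k=2:  x_2 = 17·17+18·4·4 = 577,  y_2 = 17·4+4·17 = 136

17 4
577 136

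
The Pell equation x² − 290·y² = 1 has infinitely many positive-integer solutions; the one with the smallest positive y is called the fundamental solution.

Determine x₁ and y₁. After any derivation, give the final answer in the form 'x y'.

√290 → a₀=17, period (34); ℓ=1 odd so k=1
a_0=17:  p_0=17·1+0=17,  q_0=17·0+1=1
a_1=34:  p_1=34·17+1=579,  q_1=34·1+0=34
→ (579, 34).  Check: 579²=335241, 290·34²=335240, difference 1.

579 34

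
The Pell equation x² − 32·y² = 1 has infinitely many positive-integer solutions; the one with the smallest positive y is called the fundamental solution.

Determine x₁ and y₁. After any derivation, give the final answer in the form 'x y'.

17 3

√32 = [5; 1,1,1,10, …], period ℓ=4 (even) → k=3
i=0: a=5 ⇒ p=5, q=1
i=1: a=1 ⇒ p=6, q=1
i=2: a=1 ⇒ p=11, q=2
i=3: a=1 ⇒ p=17, q=3
(x₁, y₁) = (17, 3);  17² − 32·3² = 1 ✓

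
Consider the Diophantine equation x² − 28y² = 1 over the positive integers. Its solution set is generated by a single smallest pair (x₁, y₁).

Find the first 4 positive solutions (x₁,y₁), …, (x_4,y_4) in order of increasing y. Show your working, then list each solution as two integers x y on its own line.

√28 → a₀=5, period (3,2,3,10); ℓ=4 even so k=3
i=0: a=5 ⇒ p=5, q=1
…
i=2: a=2 ⇒ p=37, q=7
i=3: a=3 ⇒ p=127, q=24
fundamental: x₁=127, y₁=24  (since 16129 − 28·576 = 1)
(x_2, y_2) = (127·127 + 28·24·24, 127·24 + 24·127) = (32257, 6096)
(x_3, y_3) = (127·32257 + 28·24·6096, 127·6096 + 24·32257) = (8193151, 1548360)
(x_4, y_4) = (127·8193151 + 28·24·1548360, 127·1548360 + 24·8193151) = (2081028097, 393277344)

127 24
32257 6096
8193151 1548360
2081028097 393277344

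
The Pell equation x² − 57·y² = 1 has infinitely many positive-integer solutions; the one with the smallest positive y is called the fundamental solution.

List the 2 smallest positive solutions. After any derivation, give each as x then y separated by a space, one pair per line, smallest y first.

151 20
45601 6040

d=57: √d = [7; 1,1,4,1,1,14] (ℓ=6, even), read p_5/q_5
step 0: (7, 1)  from 7·(1,0) + (0,1)
step 1: (8, 1)  from 1·(7,1) + (1,0)
step 2: (15, 2)  from 1·(8,1) + (7,1)
step 3: (68, 9)  from 4·(15,2) + (8,1)
step 4: (83, 11)  from 1·(68,9) + (15,2)
step 5: (151, 20)  from 1·(83,11) + (68,9)
→ (151, 20).  Check: 151²=22801, 57·20²=22800, difference 1.
(x_2, y_2) = (151·151 + 57·20·20, 151·20 + 20·151) = (45601, 6040)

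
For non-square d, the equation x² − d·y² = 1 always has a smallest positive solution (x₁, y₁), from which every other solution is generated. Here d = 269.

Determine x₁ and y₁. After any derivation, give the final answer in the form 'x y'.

13449 820

√269 = [16; 2,2,32, …], period ℓ=3 (odd) → k=5
a_0=16:  p_0=16·1+0=16,  q_0=16·0+1=1
…
a_4=2:  p_4=2·2657+82=5396,  q_4=2·162+5=329
a_5=2:  p_5=2·5396+2657=13449,  q_5=2·329+162=820
fundamental: x₁=13449, y₁=820  (since 180875601 − 269·672400 = 1)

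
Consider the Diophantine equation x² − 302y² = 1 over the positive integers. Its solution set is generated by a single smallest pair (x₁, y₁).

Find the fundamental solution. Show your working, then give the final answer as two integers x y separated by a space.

4276623 246092

d=302: √d = [17; 2,1,1,1,4,…,1,2,34] (ℓ=16, even), read p_15/q_15
i=0: a=17 ⇒ p=17, q=1
i=1: a=2 ⇒ p=35, q=2
i=2: a=1 ⇒ p=52, q=3
i=3: a=1 ⇒ p=87, q=5
…
i=11: a=4 ⇒ p=467281, q=26889
i=12: a=1 ⇒ p=574956, q=33085
…
i=14: a=1 ⇒ p=1617193, q=93059
i=15: a=2 ⇒ p=4276623, q=246092
(x₁, y₁) = (4276623, 246092);  4276623² − 302·246092² = 1 ✓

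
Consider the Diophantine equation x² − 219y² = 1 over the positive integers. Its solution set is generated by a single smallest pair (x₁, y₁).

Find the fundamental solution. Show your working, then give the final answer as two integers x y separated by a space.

d=219: √d = [14; 1,3,1,28] (ℓ=4, even), read p_3/q_3
i=0: a=14 ⇒ p=14, q=1
i=1: a=1 ⇒ p=15, q=1
i=2: a=3 ⇒ p=59, q=4
i=3: a=1 ⇒ p=74, q=5
→ (74, 5).  Check: 74²=5476, 219·5²=5475, difference 1.

74 5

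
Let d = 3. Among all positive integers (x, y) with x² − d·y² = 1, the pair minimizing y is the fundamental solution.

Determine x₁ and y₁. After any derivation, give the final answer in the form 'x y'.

2 1

√3 = [1; 1,2, …], period ℓ=2 (even) → k=1
a_0=1:  p_0=1·1+0=1,  q_0=1·0+1=1
a_1=1:  p_1=1·1+1=2,  q_1=1·1+0=1
(x₁, y₁) = (2, 1);  2² − 3·1² = 1 ✓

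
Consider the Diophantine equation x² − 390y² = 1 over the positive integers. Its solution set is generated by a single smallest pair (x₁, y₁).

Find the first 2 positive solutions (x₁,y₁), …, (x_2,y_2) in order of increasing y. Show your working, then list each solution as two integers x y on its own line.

79 4
12481 632

√390 → a₀=19, period (1,2,1,38); ℓ=4 even so k=3
step 0: (19, 1)  from 19·(1,0) + (0,1)
step 1: (20, 1)  from 1·(19,1) + (1,0)
step 2: (59, 3)  from 2·(20,1) + (19,1)
step 3: (79, 4)  from 1·(59,3) + (20,1)
fundamental: x₁=79, y₁=4  (since 6241 − 390·16 = 1)
(79+4√390)^2 = 12481 + 632√390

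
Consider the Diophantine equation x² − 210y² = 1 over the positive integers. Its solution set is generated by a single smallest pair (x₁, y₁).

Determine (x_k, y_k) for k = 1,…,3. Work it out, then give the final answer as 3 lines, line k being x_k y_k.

d=210: √d = [14; 2,28] (ℓ=2, even), read p_1/q_1
step 0: (14, 1)  from 14·(1,0) + (0,1)
step 1: (29, 2)  from 2·(14,1) + (1,0)
(x₁, y₁) = (29, 2);  29² − 210·2² = 1 ✓
(29+2√210)^2 = 1681 + 116√210
(29+2√210)^3 = 97469 + 6726√210

29 2
1681 116
97469 6726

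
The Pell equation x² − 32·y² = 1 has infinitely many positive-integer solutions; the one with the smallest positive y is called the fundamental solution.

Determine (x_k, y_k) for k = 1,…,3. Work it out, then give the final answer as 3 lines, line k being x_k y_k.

17 3
577 102
19601 3465

√32 → a₀=5, period (1,1,1,10); ℓ=4 even so k=3
step 0: (5, 1)  from 5·(1,0) + (0,1)
step 1: (6, 1)  from 1·(5,1) + (1,0)
step 2: (11, 2)  from 1·(6,1) + (5,1)
step 3: (17, 3)  from 1·(11,2) + (6,1)
fundamental: x₁=17, y₁=3  (since 289 − 32·9 = 1)
n=2: (17,3)∘(17,3) = (17·17+32·3·3, 17·3+3·17) = (577,102)
n=3: (577,102)∘(17,3) = (17·577+32·3·102, 17·102+3·577) = (19601,3465)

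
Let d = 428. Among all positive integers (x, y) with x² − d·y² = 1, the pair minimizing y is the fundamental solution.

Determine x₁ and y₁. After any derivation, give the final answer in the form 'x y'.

[20; 1,2,4,1,5,10,5,1,4,2,1,40] for √428; ℓ=12 ⇒ convergent index 11
a_0=20:  p_0=20·1+0=20,  q_0=20·0+1=1
…
a_2=2:  p_2=2·21+20=62,  q_2=2·1+1=3
a_3=4:  p_3=4·62+21=269,  q_3=4·3+1=13
…
a_5=5:  p_5=5·331+269=1924,  q_5=5·16+13=93
a_6=10:  p_6=10·1924+331=19571,  q_6=10·93+16=946
a_7=5:  p_7=5·19571+1924=99779,  q_7=5·946+93=4823
a_8=1:  p_8=1·99779+19571=119350,  q_8=1·4823+946=5769
…
a_10=2:  p_10=2·577179+119350=1273708,  q_10=2·27899+5769=61567
a_11=1:  p_11=1·1273708+577179=1850887,  q_11=1·61567+27899=89466
→ (1850887, 89466).  Check: 1850887²=3425782686769, 428·89466²=3425782686768, difference 1.

1850887 89466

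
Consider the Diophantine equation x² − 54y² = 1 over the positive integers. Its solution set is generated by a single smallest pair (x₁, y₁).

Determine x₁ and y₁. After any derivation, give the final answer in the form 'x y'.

√54 → a₀=7, period (2,1,6,1,2,14); ℓ=6 even so k=5
i=0: a=7 ⇒ p=7, q=1
i=1: a=2 ⇒ p=15, q=2
…
i=4: a=1 ⇒ p=169, q=23
i=5: a=2 ⇒ p=485, q=66
fundamental: x₁=485, y₁=66  (since 235225 − 54·4356 = 1)

485 66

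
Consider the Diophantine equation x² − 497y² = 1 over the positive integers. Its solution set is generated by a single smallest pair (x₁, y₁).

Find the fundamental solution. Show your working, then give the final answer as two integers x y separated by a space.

1201887 53912

√497 = [22; 3,2,2,5,6,5,2,2,3,44, …], period ℓ=10 (even) → k=9
step 0: (22, 1)  from 22·(1,0) + (0,1)
step 1: (67, 3)  from 3·(22,1) + (1,0)
…
step 3: (379, 17)  from 2·(156,7) + (67,3)
…
step 5: (12685, 569)  from 6·(2051,92) + (379,17)
step 6: (65476, 2937)  from 5·(12685,569) + (2051,92)
…
step 8: (352750, 15823)  from 2·(143637,6443) + (65476,2937)
step 9: (1201887, 53912)  from 3·(352750,15823) + (143637,6443)
(x₁, y₁) = (1201887, 53912);  1201887² − 497·53912² = 1 ✓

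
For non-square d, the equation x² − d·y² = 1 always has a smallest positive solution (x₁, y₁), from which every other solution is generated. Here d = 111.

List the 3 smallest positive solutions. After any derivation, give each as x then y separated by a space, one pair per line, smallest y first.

295 28
174049 16520
102688615 9746772

√111 → a₀=10, period (1,1,6,1,1,20); ℓ=6 even so k=5
a_0=10:  p_0=10·1+0=10,  q_0=10·0+1=1
a_1=1:  p_1=1·10+1=11,  q_1=1·1+0=1
a_2=1:  p_2=1·11+10=21,  q_2=1·1+1=2
a_3=6:  p_3=6·21+11=137,  q_3=6·2+1=13
a_4=1:  p_4=1·137+21=158,  q_4=1·13+2=15
a_5=1:  p_5=1·158+137=295,  q_5=1·15+13=28
→ (295, 28).  Check: 295²=87025, 111·28²=87024, difference 1.
k=2:  x_2 = 295·295+111·28·28 = 174049,  y_2 = 295·28+28·295 = 16520
k=3:  x_3 = 295·174049+111·28·16520 = 102688615,  y_3 = 295·16520+28·174049 = 9746772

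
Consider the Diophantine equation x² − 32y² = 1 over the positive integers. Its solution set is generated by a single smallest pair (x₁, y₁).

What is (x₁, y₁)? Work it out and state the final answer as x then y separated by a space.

√32 = [5; 1,1,1,10, …], period ℓ=4 (even) → k=3
k=0  a_k=5  p_k/q_k = 5/1
k=1  a_k=1  p_k/q_k = 6/1
k=2  a_k=1  p_k/q_k = 11/2
k=3  a_k=1  p_k/q_k = 17/3
fundamental: x₁=17, y₁=3  (since 289 − 32·9 = 1)

17 3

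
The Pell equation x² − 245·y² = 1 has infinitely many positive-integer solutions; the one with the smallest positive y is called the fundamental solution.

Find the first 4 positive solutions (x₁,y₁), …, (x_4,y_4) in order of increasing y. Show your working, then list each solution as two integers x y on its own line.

√245 = [15; 1,1,1,7,6,7,1,1,1,30, …], period ℓ=10 (even) → k=9
a_0=15:  p_0=15·1+0=15,  q_0=15·0+1=1
a_1=1:  p_1=1·15+1=16,  q_1=1·1+0=1
a_2=1:  p_2=1·16+15=31,  q_2=1·1+1=2
a_3=1:  p_3=1·31+16=47,  q_3=1·2+1=3
…
a_5=6:  p_5=6·360+47=2207,  q_5=6·23+3=141
a_6=7:  p_6=7·2207+360=15809,  q_6=7·141+23=1010
a_7=1:  p_7=1·15809+2207=18016,  q_7=1·1010+141=1151
a_8=1:  p_8=1·18016+15809=33825,  q_8=1·1151+1010=2161
a_9=1:  p_9=1·33825+18016=51841,  q_9=1·2161+1151=3312
(x₁, y₁) = (51841, 3312);  51841² − 245·3312² = 1 ✓
n=2: (51841,3312)∘(51841,3312) = (51841·51841+245·3312·3312, 51841·3312+3312·51841) = (5374978561,343394784)
n=3: (5374978561,343394784)∘(51841,3312) = (51841·5374978561+245·3312·343394784, 51841·343394784+3312·5374978561) = (557288527109761,35603857991376)
n=4: (557288527109761,35603857991376)∘(51841,3312) = (51841·557288527109761+245·3312·35603857991376, 51841·35603857991376+3312·557288527109761) = (57780789062419261441,3691479203918451648)

51841 3312
5374978561 343394784
557288527109761 35603857991376
57780789062419261441 3691479203918451648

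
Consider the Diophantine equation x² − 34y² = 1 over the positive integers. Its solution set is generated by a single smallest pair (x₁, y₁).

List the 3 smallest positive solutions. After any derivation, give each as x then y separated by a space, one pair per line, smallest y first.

√34 → a₀=5, period (1,4,1,10); ℓ=4 even so k=3
a_0=5:  p_0=5·1+0=5,  q_0=5·0+1=1
a_1=1:  p_1=1·5+1=6,  q_1=1·1+0=1
a_2=4:  p_2=4·6+5=29,  q_2=4·1+1=5
a_3=1:  p_3=1·29+6=35,  q_3=1·5+1=6
(x₁, y₁) = (35, 6);  35² − 34·6² = 1 ✓
(35+6√34)^2 = 2449 + 420√34
(35+6√34)^3 = 171395 + 29394√34

35 6
2449 420
171395 29394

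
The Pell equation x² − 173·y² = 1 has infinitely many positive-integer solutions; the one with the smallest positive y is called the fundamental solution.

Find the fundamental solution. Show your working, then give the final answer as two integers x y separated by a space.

2499849 190060

[13; 6,1,1,6,26] for √173; ℓ=5 ⇒ convergent index 9
i=0: a=13 ⇒ p=13, q=1
i=1: a=6 ⇒ p=79, q=6
i=2: a=1 ⇒ p=92, q=7
…
i=4: a=6 ⇒ p=1118, q=85
…
i=6: a=6 ⇒ p=176552, q=13423
i=7: a=1 ⇒ p=205791, q=15646
i=8: a=1 ⇒ p=382343, q=29069
i=9: a=6 ⇒ p=2499849, q=190060
→ (2499849, 190060).  Check: 2499849²=6249245022801, 173·190060²=6249245022800, difference 1.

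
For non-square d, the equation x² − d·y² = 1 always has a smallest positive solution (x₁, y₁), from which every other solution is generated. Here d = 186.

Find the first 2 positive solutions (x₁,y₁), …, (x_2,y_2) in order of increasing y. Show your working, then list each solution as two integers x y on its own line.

7501 550
112530001 8251100

d=186: √d = [13; 1,1,1,3,4,3,1,1,1,26] (ℓ=10, even), read p_9/q_9
i=0: a=13 ⇒ p=13, q=1
i=1: a=1 ⇒ p=14, q=1
…
i=5: a=4 ⇒ p=641, q=47
…
i=8: a=1 ⇒ p=4787, q=351
i=9: a=1 ⇒ p=7501, q=550
fundamental: x₁=7501, y₁=550  (since 56265001 − 186·302500 = 1)
n=2: (7501,550)∘(7501,550) = (7501·7501+186·550·550, 7501·550+550·7501) = (112530001,8251100)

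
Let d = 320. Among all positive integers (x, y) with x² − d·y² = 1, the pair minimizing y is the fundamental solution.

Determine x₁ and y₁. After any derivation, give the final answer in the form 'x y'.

d=320: √d = [17; 1,7,1,34] (ℓ=4, even), read p_3/q_3
k=0  a_k=17  p_k/q_k = 17/1
k=1  a_k=1  p_k/q_k = 18/1
k=2  a_k=7  p_k/q_k = 143/8
k=3  a_k=1  p_k/q_k = 161/9
→ (161, 9).  Check: 161²=25921, 320·9²=25920, difference 1.

161 9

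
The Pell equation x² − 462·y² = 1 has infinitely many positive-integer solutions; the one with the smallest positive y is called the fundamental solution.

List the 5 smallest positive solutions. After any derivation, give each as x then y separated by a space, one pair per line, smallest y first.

√462 = [21; 2,42, …], period ℓ=2 (even) → k=1
i=0: a=21 ⇒ p=21, q=1
i=1: a=2 ⇒ p=43, q=2
fundamental: x₁=43, y₁=2  (since 1849 − 462·4 = 1)
(43+2√462)^2 = 3697 + 172√462
(43+2√462)^3 = 317899 + 14790√462
(43+2√462)^4 = 27335617 + 1271768√462
(43+2√462)^5 = 2350545163 + 109357258√462

43 2
3697 172
317899 14790
27335617 1271768
2350545163 109357258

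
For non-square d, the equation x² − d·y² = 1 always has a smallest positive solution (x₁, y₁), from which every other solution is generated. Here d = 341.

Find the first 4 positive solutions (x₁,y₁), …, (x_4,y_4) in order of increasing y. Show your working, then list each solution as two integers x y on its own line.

10626551 575460
225847172311201 12230310076920
4799952989541519968951 259932027556408030380
102013890481930631287980124801 5524361894723138392975161840

√341 = [18; 2,6,1,8,2,…,6,2,36, …], period ℓ=14 (even) → k=13
a_0=18:  p_0=18·1+0=18,  q_0=18·0+1=1
a_1=2:  p_1=2·18+1=37,  q_1=2·1+0=2
…
a_4=8:  p_4=8·277+240=2456,  q_4=8·15+13=133
…
a_11=1:  p_11=1·641940+76727=718667,  q_11=1·34763+4155=38918
a_12=6:  p_12=6·718667+641940=4953942,  q_12=6·38918+34763=268271
a_13=2:  p_13=2·4953942+718667=10626551,  q_13=2·268271+38918=575460
fundamental: x₁=10626551, y₁=575460  (since 112923586155601 − 341·331154211600 = 1)
(10626551+575460√341)^2 = 225847172311201 + 12230310076920√341
(10626551+575460√341)^3 = 4799952989541519968951 + 259932027556408030380√341
(10626551+575460√341)^4 = 102013890481930631287980124801 + 5524361894723138392975161840√341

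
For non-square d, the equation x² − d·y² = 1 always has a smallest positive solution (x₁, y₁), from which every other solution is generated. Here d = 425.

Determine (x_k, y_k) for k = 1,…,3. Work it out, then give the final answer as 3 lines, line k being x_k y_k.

143649 6968
41270070401 2001892464
11856808685922849 575139701115304

√425 → a₀=20, period (1,1,1,1,1,1,40); ℓ=7 odd so k=13
step 0: (20, 1)  from 20·(1,0) + (0,1)
step 1: (21, 1)  from 1·(20,1) + (1,0)
…
step 3: (62, 3)  from 1·(41,2) + (21,1)
…
step 5: (165, 8)  from 1·(103,5) + (62,3)
…
step 7: (10885, 528)  from 40·(268,13) + (165,8)
…
step 9: (22038, 1069)  from 1·(11153,541) + (10885,528)
step 10: (33191, 1610)  from 1·(22038,1069) + (11153,541)
…
step 12: (88420, 4289)  from 1·(55229,2679) + (33191,1610)
step 13: (143649, 6968)  from 1·(88420,4289) + (55229,2679)
(x₁, y₁) = (143649, 6968);  143649² − 425·6968² = 1 ✓
k=2:  x_2 = 143649·143649+425·6968·6968 = 41270070401,  y_2 = 143649·6968+6968·143649 = 2001892464
k=3:  x_3 = 143649·41270070401+425·6968·2001892464 = 11856808685922849,  y_3 = 143649·2001892464+6968·41270070401 = 575139701115304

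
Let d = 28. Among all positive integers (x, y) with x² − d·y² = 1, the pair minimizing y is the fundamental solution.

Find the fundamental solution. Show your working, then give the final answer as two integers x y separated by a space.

[5; 3,2,3,10] for √28; ℓ=4 ⇒ convergent index 3
a_0=5:  p_0=5·1+0=5,  q_0=5·0+1=1
a_1=3:  p_1=3·5+1=16,  q_1=3·1+0=3
a_2=2:  p_2=2·16+5=37,  q_2=2·3+1=7
a_3=3:  p_3=3·37+16=127,  q_3=3·7+3=24
(x₁, y₁) = (127, 24);  127² − 28·24² = 1 ✓

127 24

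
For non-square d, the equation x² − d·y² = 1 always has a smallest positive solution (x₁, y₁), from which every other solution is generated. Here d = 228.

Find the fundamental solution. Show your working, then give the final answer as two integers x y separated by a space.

151 10

√228 → a₀=15, period (10,30); ℓ=2 even so k=1
k=0  a_k=15  p_k/q_k = 15/1
k=1  a_k=10  p_k/q_k = 151/10
(x₁, y₁) = (151, 10);  151² − 228·10² = 1 ✓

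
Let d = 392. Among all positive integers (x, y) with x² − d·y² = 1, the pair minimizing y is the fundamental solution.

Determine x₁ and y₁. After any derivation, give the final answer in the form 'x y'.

√392 = [19; 1,3,1,38, …], period ℓ=4 (even) → k=3
i=0: a=19 ⇒ p=19, q=1
i=1: a=1 ⇒ p=20, q=1
i=2: a=3 ⇒ p=79, q=4
i=3: a=1 ⇒ p=99, q=5
fundamental: x₁=99, y₁=5  (since 9801 − 392·25 = 1)

99 5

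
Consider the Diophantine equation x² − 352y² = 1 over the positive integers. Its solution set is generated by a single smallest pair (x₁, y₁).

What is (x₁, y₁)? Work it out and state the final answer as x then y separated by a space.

√352 → a₀=18, period (1,3,5,9,5,3,1,36); ℓ=8 even so k=7
a_0=18:  p_0=18·1+0=18,  q_0=18·0+1=1
…
a_3=5:  p_3=5·75+19=394,  q_3=5·4+1=21
a_4=9:  p_4=9·394+75=3621,  q_4=9·21+4=193
…
a_6=3:  p_6=3·18499+3621=59118,  q_6=3·986+193=3151
a_7=1:  p_7=1·59118+18499=77617,  q_7=1·3151+986=4137
→ (77617, 4137).  Check: 77617²=6024398689, 352·4137²=6024398688, difference 1.

77617 4137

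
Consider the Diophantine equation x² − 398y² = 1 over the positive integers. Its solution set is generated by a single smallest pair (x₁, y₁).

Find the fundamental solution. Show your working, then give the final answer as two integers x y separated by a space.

√398 = [19; 1,18,1,38, …], period ℓ=4 (even) → k=3
k=0  a_k=19  p_k/q_k = 19/1
…
k=2  a_k=18  p_k/q_k = 379/19
k=3  a_k=1  p_k/q_k = 399/20
fundamental: x₁=399, y₁=20  (since 159201 − 398·400 = 1)

399 20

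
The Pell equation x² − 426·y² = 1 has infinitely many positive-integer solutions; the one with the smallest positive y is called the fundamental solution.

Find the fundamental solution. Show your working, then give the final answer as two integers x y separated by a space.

88751 4300

√426 → a₀=20, period (1,1,1,3,2,6,2,3,1,1,1,40); ℓ=12 even so k=11
i=0: a=20 ⇒ p=20, q=1
…
i=2: a=1 ⇒ p=41, q=2
…
i=4: a=3 ⇒ p=227, q=11
…
i=6: a=6 ⇒ p=3323, q=161
…
i=8: a=3 ⇒ p=24809, q=1202
i=9: a=1 ⇒ p=31971, q=1549
i=10: a=1 ⇒ p=56780, q=2751
i=11: a=1 ⇒ p=88751, q=4300
fundamental: x₁=88751, y₁=4300  (since 7876740001 − 426·18490000 = 1)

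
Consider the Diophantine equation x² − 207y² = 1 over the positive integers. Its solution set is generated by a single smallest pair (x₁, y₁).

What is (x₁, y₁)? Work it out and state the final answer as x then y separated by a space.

1151 80

√207 = [14; 2,1,1,2,1,1,2,28, …], period ℓ=8 (even) → k=7
a_0=14:  p_0=14·1+0=14,  q_0=14·0+1=1
a_1=2:  p_1=2·14+1=29,  q_1=2·1+0=2
a_2=1:  p_2=1·29+14=43,  q_2=1·2+1=3
a_3=1:  p_3=1·43+29=72,  q_3=1·3+2=5
…
a_5=1:  p_5=1·187+72=259,  q_5=1·13+5=18
a_6=1:  p_6=1·259+187=446,  q_6=1·18+13=31
a_7=2:  p_7=2·446+259=1151,  q_7=2·31+18=80
(x₁, y₁) = (1151, 80);  1151² − 207·80² = 1 ✓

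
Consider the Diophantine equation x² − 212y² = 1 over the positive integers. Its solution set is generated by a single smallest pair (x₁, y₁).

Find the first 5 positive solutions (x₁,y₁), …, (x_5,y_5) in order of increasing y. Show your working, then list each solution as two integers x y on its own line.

66249 4550
8777860001 602865900
1163048894346249 79878526013650
154101652394311440001 10583744939153731800
20418160737778428282906249 1402325036868112630022750

√212 → a₀=14, period (1,1,3,1,1,…,1,1,28); ℓ=14 even so k=13
a_0=14:  p_0=14·1+0=14,  q_0=14·0+1=1
a_1=1:  p_1=1·14+1=15,  q_1=1·1+0=1
a_2=1:  p_2=1·15+14=29,  q_2=1·1+1=2
a_3=3:  p_3=3·29+15=102,  q_3=3·2+1=7
a_4=1:  p_4=1·102+29=131,  q_4=1·7+2=9
…
a_7=6:  p_7=6·364+233=2417,  q_7=6·25+16=166
a_8=1:  p_8=1·2417+364=2781,  q_8=1·166+25=191
a_9=1:  p_9=1·2781+2417=5198,  q_9=1·191+166=357
a_10=1:  p_10=1·5198+2781=7979,  q_10=1·357+191=548
a_11=3:  p_11=3·7979+5198=29135,  q_11=3·548+357=2001
a_12=1:  p_12=1·29135+7979=37114,  q_12=1·2001+548=2549
a_13=1:  p_13=1·37114+29135=66249,  q_13=1·2549+2001=4550
(x₁, y₁) = (66249, 4550);  66249² − 212·4550² = 1 ✓
n=2: (66249,4550)∘(66249,4550) = (66249·66249+212·4550·4550, 66249·4550+4550·66249) = (8777860001,602865900)
n=3: (8777860001,602865900)∘(66249,4550) = (66249·8777860001+212·4550·602865900, 66249·602865900+4550·8777860001) = (1163048894346249,79878526013650)
n=4: (1163048894346249,79878526013650)∘(66249,4550) = (66249·1163048894346249+212·4550·79878526013650, 66249·79878526013650+4550·1163048894346249) = (154101652394311440001,10583744939153731800)
n=5: (154101652394311440001,10583744939153731800)∘(66249,4550) = (66249·154101652394311440001+212·4550·10583744939153731800, 66249·10583744939153731800+4550·154101652394311440001) = (20418160737778428282906249,1402325036868112630022750)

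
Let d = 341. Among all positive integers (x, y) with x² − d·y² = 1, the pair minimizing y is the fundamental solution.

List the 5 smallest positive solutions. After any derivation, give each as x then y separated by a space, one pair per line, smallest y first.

10626551 575460
225847172311201 12230310076920
4799952989541519968951 259932027556408030380
102013890481930631287980124801 5524361894723138392975161840
2168111619829296063734843424848413751 117409826833463862093989641643997300

d=341: √d = [18; 2,6,1,8,2,…,6,2,36] (ℓ=14, even), read p_13/q_13
step 0: (18, 1)  from 18·(1,0) + (0,1)
…
step 4: (2456, 133)  from 8·(277,15) + (240,13)
step 5: (5189, 281)  from 2·(2456,133) + (277,15)
step 6: (7645, 414)  from 1·(5189,281) + (2456,133)
step 7: (20479, 1109)  from 2·(7645,414) + (5189,281)
…
step 10: (641940, 34763)  from 8·(76727,4155) + (28124,1523)
step 11: (718667, 38918)  from 1·(641940,34763) + (76727,4155)
step 12: (4953942, 268271)  from 6·(718667,38918) + (641940,34763)
step 13: (10626551, 575460)  from 2·(4953942,268271) + (718667,38918)
→ (10626551, 575460).  Check: 10626551²=112923586155601, 341·575460²=112923586155600, difference 1.
n=2: (10626551,575460)∘(10626551,575460) = (10626551·10626551+341·575460·575460, 10626551·575460+575460·10626551) = (225847172311201,12230310076920)
n=3: (225847172311201,12230310076920)∘(10626551,575460) = (10626551·225847172311201+341·575460·12230310076920, 10626551·12230310076920+575460·225847172311201) = (4799952989541519968951,259932027556408030380)
n=4: (4799952989541519968951,259932027556408030380)∘(10626551,575460) = (10626551·4799952989541519968951+341·575460·259932027556408030380, 10626551·259932027556408030380+575460·4799952989541519968951) = (102013890481930631287980124801,5524361894723138392975161840)
n=5: (102013890481930631287980124801,5524361894723138392975161840)∘(10626551,575460) = (10626551·102013890481930631287980124801+341·575460·5524361894723138392975161840, 10626551·5524361894723138392975161840+575460·102013890481930631287980124801) = (2168111619829296063734843424848413751,117409826833463862093989641643997300)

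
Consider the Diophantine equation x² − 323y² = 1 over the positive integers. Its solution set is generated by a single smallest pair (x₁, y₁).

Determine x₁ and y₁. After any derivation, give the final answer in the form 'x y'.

18 1

[17; 1,34] for √323; ℓ=2 ⇒ convergent index 1
i=0: a=17 ⇒ p=17, q=1
i=1: a=1 ⇒ p=18, q=1
(x₁, y₁) = (18, 1);  18² − 323·1² = 1 ✓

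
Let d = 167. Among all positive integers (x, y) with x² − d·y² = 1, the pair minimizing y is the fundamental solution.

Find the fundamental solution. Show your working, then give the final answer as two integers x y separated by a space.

168 13

√167 → a₀=12, period (1,11,1,24); ℓ=4 even so k=3
a_0=12:  p_0=12·1+0=12,  q_0=12·0+1=1
a_1=1:  p_1=1·12+1=13,  q_1=1·1+0=1
a_2=11:  p_2=11·13+12=155,  q_2=11·1+1=12
a_3=1:  p_3=1·155+13=168,  q_3=1·12+1=13
→ (168, 13).  Check: 168²=28224, 167·13²=28223, difference 1.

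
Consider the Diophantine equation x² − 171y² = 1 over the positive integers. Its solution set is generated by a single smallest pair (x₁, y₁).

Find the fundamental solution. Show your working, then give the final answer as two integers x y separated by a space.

√171 → a₀=13, period (13,26); ℓ=2 even so k=1
a_0=13:  p_0=13·1+0=13,  q_0=13·0+1=1
a_1=13:  p_1=13·13+1=170,  q_1=13·1+0=13
(x₁, y₁) = (170, 13);  170² − 171·13² = 1 ✓

170 13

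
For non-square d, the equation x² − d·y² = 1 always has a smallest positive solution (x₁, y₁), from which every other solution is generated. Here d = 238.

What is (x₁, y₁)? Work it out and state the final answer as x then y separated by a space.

√238 → a₀=15, period (2,2,1,14,1,2,2,30); ℓ=8 even so k=7
i=0: a=15 ⇒ p=15, q=1
i=1: a=2 ⇒ p=31, q=2
…
i=5: a=1 ⇒ p=1697, q=110
i=6: a=2 ⇒ p=4983, q=323
i=7: a=2 ⇒ p=11663, q=756
→ (11663, 756).  Check: 11663²=136025569, 238·756²=136025568, difference 1.

11663 756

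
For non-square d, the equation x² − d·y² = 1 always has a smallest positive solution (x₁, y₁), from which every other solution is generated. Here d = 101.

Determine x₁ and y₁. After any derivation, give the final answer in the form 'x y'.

d=101: √d = [10; 20] (ℓ=1, odd), read p_1/q_1
a_0=10:  p_0=10·1+0=10,  q_0=10·0+1=1
a_1=20:  p_1=20·10+1=201,  q_1=20·1+0=20
fundamental: x₁=201, y₁=20  (since 40401 − 101·400 = 1)

201 20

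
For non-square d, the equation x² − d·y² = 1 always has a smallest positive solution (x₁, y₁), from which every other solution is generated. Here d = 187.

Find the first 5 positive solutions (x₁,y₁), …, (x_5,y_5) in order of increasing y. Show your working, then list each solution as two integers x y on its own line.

√187 → a₀=13, period (1,2,13,2,1,26); ℓ=6 even so k=5
step 0: (13, 1)  from 13·(1,0) + (0,1)
step 1: (14, 1)  from 1·(13,1) + (1,0)
step 2: (41, 3)  from 2·(14,1) + (13,1)
…
step 4: (1135, 83)  from 2·(547,40) + (41,3)
step 5: (1682, 123)  from 1·(1135,83) + (547,40)
fundamental: x₁=1682, y₁=123  (since 2829124 − 187·15129 = 1)
(x_2, y_2) = (1682·1682 + 187·123·123, 1682·123 + 123·1682) = (5658247, 413772)
(x_3, y_3) = (1682·5658247 + 187·123·413772, 1682·413772 + 123·5658247) = (19034341226, 1391928885)
(x_4, y_4) = (1682·19034341226 + 187·123·1391928885, 1682·1391928885 + 123·19034341226) = (64031518226017, 4682448355368)
(x_5, y_5) = (1682·64031518226017 + 187·123·4682448355368, 1682·4682448355368 + 123·64031518226017) = (215402008277979962, 15751754875529067)

1682 123
5658247 413772
19034341226 1391928885
64031518226017 4682448355368
215402008277979962 15751754875529067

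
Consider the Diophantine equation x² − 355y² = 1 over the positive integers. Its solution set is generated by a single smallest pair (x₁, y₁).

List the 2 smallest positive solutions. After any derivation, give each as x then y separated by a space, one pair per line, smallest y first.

d=355: √d = [18; 1,5,3,3,1,6,1,3,3,5,1,36] (ℓ=12, even), read p_11/q_11
k=0  a_k=18  p_k/q_k = 18/1
k=1  a_k=1  p_k/q_k = 19/1
…
k=3  a_k=3  p_k/q_k = 358/19
k=4  a_k=3  p_k/q_k = 1187/63
k=5  a_k=1  p_k/q_k = 1545/82
k=6  a_k=6  p_k/q_k = 10457/555
k=7  a_k=1  p_k/q_k = 12002/637
…
k=10  a_k=5  p_k/q_k = 803418/42641
k=11  a_k=1  p_k/q_k = 954809/50676
(x₁, y₁) = (954809, 50676);  954809² − 355·50676² = 1 ✓
(x_2, y_2) = (954809·954809 + 355·50676·50676, 954809·50676 + 50676·954809) = (1823320452961, 96771801768)

954809 50676
1823320452961 96771801768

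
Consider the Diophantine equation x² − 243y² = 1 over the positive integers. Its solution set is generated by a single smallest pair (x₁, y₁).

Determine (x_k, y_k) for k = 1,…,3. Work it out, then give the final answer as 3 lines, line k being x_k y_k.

70226 4505
9863382151 632736260
1385331749802026 88869073185015

d=243: √d = [15; 1,1,2,3,15,3,2,1,1,30] (ℓ=10, even), read p_9/q_9
k=0  a_k=15  p_k/q_k = 15/1
…
k=2  a_k=1  p_k/q_k = 31/2
…
k=5  a_k=15  p_k/q_k = 4053/260
…
k=8  a_k=1  p_k/q_k = 41325/2651
k=9  a_k=1  p_k/q_k = 70226/4505
(x₁, y₁) = (70226, 4505);  70226² − 243·4505² = 1 ✓
(x_2, y_2) = (70226·70226 + 243·4505·4505, 70226·4505 + 4505·70226) = (9863382151, 632736260)
(x_3, y_3) = (70226·9863382151 + 243·4505·632736260, 70226·632736260 + 4505·9863382151) = (1385331749802026, 88869073185015)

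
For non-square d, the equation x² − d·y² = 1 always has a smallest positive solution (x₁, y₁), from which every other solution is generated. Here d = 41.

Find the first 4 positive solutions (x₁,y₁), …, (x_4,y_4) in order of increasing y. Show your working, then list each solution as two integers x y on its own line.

2049 320
8396801 1311360
34410088449 5373952960
141012534067201 22022457918720

d=41: √d = [6; 2,2,12] (ℓ=3, odd), read p_5/q_5
k=0  a_k=6  p_k/q_k = 6/1
…
k=3  a_k=12  p_k/q_k = 397/62
k=4  a_k=2  p_k/q_k = 826/129
k=5  a_k=2  p_k/q_k = 2049/320
(x₁, y₁) = (2049, 320);  2049² − 41·320² = 1 ✓
n=2: (2049,320)∘(2049,320) = (2049·2049+41·320·320, 2049·320+320·2049) = (8396801,1311360)
n=3: (8396801,1311360)∘(2049,320) = (2049·8396801+41·320·1311360, 2049·1311360+320·8396801) = (34410088449,5373952960)
n=4: (34410088449,5373952960)∘(2049,320) = (2049·34410088449+41·320·5373952960, 2049·5373952960+320·34410088449) = (141012534067201,22022457918720)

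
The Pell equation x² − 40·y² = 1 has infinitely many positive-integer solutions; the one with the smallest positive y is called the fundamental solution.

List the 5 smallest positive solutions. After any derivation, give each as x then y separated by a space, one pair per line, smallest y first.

19 3
721 114
27379 4329
1039681 164388
39480499 6242415

[6; 3,12] for √40; ℓ=2 ⇒ convergent index 1
step 0: (6, 1)  from 6·(1,0) + (0,1)
step 1: (19, 3)  from 3·(6,1) + (1,0)
(x₁, y₁) = (19, 3);  19² − 40·3² = 1 ✓
k=2:  x_2 = 19·19+40·3·3 = 721,  y_2 = 19·3+3·19 = 114
k=3:  x_3 = 19·721+40·3·114 = 27379,  y_3 = 19·114+3·721 = 4329
k=4:  x_4 = 19·27379+40·3·4329 = 1039681,  y_4 = 19·4329+3·27379 = 164388
k=5:  x_5 = 19·1039681+40·3·164388 = 39480499,  y_5 = 19·164388+3·1039681 = 6242415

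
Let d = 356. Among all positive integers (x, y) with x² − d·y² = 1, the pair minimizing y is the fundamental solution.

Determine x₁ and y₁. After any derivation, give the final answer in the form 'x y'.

500001 26500

d=356: √d = [18; 1,6,1,1,2,…,6,1,36] (ℓ=14, even), read p_13/q_13
k=0  a_k=18  p_k/q_k = 18/1
k=1  a_k=1  p_k/q_k = 19/1
k=2  a_k=6  p_k/q_k = 132/7
…
k=4  a_k=1  p_k/q_k = 283/15
…
k=8  a_k=1  p_k/q_k = 9717/515
…
k=11  a_k=1  p_k/q_k = 66019/3499
k=12  a_k=6  p_k/q_k = 433982/23001
k=13  a_k=1  p_k/q_k = 500001/26500
→ (500001, 26500).  Check: 500001²=250001000001, 356·26500²=250001000000, difference 1.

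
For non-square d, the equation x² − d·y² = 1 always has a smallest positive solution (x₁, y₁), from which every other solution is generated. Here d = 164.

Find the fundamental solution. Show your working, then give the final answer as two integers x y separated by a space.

2049 160

[12; 1,4,6,4,1,24] for √164; ℓ=6 ⇒ convergent index 5
i=0: a=12 ⇒ p=12, q=1
…
i=2: a=4 ⇒ p=64, q=5
i=3: a=6 ⇒ p=397, q=31
i=4: a=4 ⇒ p=1652, q=129
i=5: a=1 ⇒ p=2049, q=160
(x₁, y₁) = (2049, 160);  2049² − 164·160² = 1 ✓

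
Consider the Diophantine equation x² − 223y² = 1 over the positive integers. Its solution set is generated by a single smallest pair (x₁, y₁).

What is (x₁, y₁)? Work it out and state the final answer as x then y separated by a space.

224 15

√223 → a₀=14, period (1,13,1,28); ℓ=4 even so k=3
step 0: (14, 1)  from 14·(1,0) + (0,1)
step 1: (15, 1)  from 1·(14,1) + (1,0)
step 2: (209, 14)  from 13·(15,1) + (14,1)
step 3: (224, 15)  from 1·(209,14) + (15,1)
→ (224, 15).  Check: 224²=50176, 223·15²=50175, difference 1.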